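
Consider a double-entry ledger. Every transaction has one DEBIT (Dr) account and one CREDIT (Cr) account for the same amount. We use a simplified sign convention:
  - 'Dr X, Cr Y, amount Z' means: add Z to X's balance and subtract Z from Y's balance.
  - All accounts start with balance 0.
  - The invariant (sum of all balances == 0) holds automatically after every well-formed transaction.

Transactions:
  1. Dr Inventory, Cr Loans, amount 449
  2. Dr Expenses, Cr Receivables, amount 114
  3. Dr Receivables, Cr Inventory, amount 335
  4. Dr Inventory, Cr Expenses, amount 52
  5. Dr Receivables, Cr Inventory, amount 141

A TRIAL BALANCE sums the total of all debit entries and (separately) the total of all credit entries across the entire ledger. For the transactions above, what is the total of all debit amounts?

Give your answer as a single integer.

Txn 1: debit+=449
Txn 2: debit+=114
Txn 3: debit+=335
Txn 4: debit+=52
Txn 5: debit+=141
Total debits = 1091

Answer: 1091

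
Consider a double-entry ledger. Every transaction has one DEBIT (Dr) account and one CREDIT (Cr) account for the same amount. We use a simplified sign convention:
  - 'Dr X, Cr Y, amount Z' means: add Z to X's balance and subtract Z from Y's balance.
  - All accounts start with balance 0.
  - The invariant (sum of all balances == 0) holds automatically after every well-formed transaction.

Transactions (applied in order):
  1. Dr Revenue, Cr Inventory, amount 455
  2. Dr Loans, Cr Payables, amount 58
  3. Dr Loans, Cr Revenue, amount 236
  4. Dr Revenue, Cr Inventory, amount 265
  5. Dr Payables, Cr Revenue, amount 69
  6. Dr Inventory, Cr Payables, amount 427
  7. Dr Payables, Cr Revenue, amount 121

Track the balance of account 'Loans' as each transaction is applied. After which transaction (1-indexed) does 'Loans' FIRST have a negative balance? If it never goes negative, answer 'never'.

After txn 1: Loans=0
After txn 2: Loans=58
After txn 3: Loans=294
After txn 4: Loans=294
After txn 5: Loans=294
After txn 6: Loans=294
After txn 7: Loans=294

Answer: never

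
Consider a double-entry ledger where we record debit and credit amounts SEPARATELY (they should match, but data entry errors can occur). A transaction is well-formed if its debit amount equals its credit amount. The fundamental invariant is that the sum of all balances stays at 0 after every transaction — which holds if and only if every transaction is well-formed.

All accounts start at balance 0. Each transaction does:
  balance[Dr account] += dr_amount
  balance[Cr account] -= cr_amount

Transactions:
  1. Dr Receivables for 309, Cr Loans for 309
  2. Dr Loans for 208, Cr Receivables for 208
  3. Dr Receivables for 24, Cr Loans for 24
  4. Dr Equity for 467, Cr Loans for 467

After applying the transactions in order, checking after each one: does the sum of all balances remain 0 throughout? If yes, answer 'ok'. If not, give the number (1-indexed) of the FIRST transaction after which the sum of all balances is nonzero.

After txn 1: dr=309 cr=309 sum_balances=0
After txn 2: dr=208 cr=208 sum_balances=0
After txn 3: dr=24 cr=24 sum_balances=0
After txn 4: dr=467 cr=467 sum_balances=0

Answer: ok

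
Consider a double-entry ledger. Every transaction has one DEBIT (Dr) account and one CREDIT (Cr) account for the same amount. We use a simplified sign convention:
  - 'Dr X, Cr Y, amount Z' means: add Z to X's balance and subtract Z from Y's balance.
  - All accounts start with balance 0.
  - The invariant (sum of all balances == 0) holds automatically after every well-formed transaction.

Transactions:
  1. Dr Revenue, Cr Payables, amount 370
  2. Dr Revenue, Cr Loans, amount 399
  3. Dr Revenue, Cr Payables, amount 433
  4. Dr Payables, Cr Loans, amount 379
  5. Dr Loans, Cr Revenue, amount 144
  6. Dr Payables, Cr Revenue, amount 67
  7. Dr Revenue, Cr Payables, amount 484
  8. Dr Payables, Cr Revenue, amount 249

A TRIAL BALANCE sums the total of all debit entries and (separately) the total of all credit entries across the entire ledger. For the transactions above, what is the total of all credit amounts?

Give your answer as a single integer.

Answer: 2525

Derivation:
Txn 1: credit+=370
Txn 2: credit+=399
Txn 3: credit+=433
Txn 4: credit+=379
Txn 5: credit+=144
Txn 6: credit+=67
Txn 7: credit+=484
Txn 8: credit+=249
Total credits = 2525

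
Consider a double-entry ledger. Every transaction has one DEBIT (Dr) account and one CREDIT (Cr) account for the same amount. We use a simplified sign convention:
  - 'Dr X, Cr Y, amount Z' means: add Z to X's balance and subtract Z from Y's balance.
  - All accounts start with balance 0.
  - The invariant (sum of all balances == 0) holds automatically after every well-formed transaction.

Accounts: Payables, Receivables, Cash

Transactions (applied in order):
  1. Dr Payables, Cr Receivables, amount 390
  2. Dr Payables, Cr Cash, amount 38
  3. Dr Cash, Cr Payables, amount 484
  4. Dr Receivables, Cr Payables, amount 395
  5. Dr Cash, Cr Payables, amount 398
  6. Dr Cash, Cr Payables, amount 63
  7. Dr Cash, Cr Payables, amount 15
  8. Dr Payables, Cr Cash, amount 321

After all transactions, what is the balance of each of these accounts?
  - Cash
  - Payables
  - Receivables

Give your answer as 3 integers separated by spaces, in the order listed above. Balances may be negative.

Answer: 601 -606 5

Derivation:
After txn 1 (Dr Payables, Cr Receivables, amount 390): Payables=390 Receivables=-390
After txn 2 (Dr Payables, Cr Cash, amount 38): Cash=-38 Payables=428 Receivables=-390
After txn 3 (Dr Cash, Cr Payables, amount 484): Cash=446 Payables=-56 Receivables=-390
After txn 4 (Dr Receivables, Cr Payables, amount 395): Cash=446 Payables=-451 Receivables=5
After txn 5 (Dr Cash, Cr Payables, amount 398): Cash=844 Payables=-849 Receivables=5
After txn 6 (Dr Cash, Cr Payables, amount 63): Cash=907 Payables=-912 Receivables=5
After txn 7 (Dr Cash, Cr Payables, amount 15): Cash=922 Payables=-927 Receivables=5
After txn 8 (Dr Payables, Cr Cash, amount 321): Cash=601 Payables=-606 Receivables=5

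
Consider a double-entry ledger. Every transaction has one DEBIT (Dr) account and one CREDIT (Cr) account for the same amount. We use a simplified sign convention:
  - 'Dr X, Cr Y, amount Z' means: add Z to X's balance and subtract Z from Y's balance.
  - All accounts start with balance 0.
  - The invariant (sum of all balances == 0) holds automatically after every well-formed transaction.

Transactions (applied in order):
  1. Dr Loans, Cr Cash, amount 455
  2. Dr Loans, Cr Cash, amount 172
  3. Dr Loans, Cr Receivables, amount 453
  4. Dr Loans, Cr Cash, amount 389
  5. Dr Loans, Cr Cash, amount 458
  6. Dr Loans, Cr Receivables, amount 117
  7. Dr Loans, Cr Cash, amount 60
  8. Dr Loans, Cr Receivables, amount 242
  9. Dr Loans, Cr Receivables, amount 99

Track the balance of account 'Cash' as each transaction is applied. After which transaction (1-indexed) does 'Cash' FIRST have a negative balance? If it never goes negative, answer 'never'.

After txn 1: Cash=-455

Answer: 1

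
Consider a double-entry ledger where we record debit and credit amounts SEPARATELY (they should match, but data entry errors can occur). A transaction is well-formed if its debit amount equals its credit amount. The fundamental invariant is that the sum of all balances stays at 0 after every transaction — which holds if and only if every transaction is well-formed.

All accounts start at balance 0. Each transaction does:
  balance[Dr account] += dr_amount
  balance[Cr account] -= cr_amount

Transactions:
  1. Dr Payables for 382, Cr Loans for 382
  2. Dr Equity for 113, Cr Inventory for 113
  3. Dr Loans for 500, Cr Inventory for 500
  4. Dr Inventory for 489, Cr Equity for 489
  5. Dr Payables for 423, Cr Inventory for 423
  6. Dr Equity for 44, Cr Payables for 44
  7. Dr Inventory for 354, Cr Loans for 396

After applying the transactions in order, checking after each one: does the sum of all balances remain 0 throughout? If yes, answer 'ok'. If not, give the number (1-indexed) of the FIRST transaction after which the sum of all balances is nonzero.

After txn 1: dr=382 cr=382 sum_balances=0
After txn 2: dr=113 cr=113 sum_balances=0
After txn 3: dr=500 cr=500 sum_balances=0
After txn 4: dr=489 cr=489 sum_balances=0
After txn 5: dr=423 cr=423 sum_balances=0
After txn 6: dr=44 cr=44 sum_balances=0
After txn 7: dr=354 cr=396 sum_balances=-42

Answer: 7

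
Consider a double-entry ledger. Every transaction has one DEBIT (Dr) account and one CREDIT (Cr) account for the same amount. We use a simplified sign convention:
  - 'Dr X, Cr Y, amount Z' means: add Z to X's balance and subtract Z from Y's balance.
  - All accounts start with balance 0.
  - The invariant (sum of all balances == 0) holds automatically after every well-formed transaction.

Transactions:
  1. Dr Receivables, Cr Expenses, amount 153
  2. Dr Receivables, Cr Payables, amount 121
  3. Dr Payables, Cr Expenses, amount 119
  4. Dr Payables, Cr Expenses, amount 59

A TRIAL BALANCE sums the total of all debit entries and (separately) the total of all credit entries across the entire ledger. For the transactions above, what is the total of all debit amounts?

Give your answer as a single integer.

Answer: 452

Derivation:
Txn 1: debit+=153
Txn 2: debit+=121
Txn 3: debit+=119
Txn 4: debit+=59
Total debits = 452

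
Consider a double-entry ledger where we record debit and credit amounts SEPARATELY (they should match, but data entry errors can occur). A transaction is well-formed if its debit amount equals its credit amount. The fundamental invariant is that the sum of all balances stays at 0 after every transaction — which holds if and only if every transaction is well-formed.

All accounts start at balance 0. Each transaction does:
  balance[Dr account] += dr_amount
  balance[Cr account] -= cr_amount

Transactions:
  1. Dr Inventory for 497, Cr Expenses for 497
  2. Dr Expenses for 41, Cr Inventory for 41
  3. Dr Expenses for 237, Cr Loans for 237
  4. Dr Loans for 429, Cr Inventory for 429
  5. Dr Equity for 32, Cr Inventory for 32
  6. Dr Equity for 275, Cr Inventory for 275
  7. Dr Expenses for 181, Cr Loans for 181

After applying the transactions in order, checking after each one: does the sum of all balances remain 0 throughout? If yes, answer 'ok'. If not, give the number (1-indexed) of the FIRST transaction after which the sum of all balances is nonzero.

Answer: ok

Derivation:
After txn 1: dr=497 cr=497 sum_balances=0
After txn 2: dr=41 cr=41 sum_balances=0
After txn 3: dr=237 cr=237 sum_balances=0
After txn 4: dr=429 cr=429 sum_balances=0
After txn 5: dr=32 cr=32 sum_balances=0
After txn 6: dr=275 cr=275 sum_balances=0
After txn 7: dr=181 cr=181 sum_balances=0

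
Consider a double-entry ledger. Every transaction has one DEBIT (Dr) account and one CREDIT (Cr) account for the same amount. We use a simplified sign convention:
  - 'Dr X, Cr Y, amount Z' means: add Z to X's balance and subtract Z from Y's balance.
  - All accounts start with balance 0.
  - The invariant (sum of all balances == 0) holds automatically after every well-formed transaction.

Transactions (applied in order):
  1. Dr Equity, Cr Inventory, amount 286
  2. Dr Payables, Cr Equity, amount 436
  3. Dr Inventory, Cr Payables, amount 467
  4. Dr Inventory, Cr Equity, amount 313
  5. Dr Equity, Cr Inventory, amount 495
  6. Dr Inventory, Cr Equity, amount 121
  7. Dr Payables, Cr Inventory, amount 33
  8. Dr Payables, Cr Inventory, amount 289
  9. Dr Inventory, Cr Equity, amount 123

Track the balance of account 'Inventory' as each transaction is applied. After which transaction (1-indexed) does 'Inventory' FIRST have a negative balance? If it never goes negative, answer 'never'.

Answer: 1

Derivation:
After txn 1: Inventory=-286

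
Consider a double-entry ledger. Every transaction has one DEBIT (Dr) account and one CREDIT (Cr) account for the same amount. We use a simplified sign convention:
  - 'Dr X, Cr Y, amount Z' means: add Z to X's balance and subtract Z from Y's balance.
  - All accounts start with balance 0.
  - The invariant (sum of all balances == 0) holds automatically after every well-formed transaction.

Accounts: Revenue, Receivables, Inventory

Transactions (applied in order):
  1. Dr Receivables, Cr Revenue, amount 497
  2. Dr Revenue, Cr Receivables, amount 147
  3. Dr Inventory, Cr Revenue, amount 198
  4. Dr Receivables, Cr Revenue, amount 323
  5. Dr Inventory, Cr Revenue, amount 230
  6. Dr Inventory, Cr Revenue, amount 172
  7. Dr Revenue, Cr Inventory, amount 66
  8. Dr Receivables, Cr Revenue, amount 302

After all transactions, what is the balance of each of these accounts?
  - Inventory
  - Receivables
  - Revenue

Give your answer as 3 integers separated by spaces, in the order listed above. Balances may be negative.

Answer: 534 975 -1509

Derivation:
After txn 1 (Dr Receivables, Cr Revenue, amount 497): Receivables=497 Revenue=-497
After txn 2 (Dr Revenue, Cr Receivables, amount 147): Receivables=350 Revenue=-350
After txn 3 (Dr Inventory, Cr Revenue, amount 198): Inventory=198 Receivables=350 Revenue=-548
After txn 4 (Dr Receivables, Cr Revenue, amount 323): Inventory=198 Receivables=673 Revenue=-871
After txn 5 (Dr Inventory, Cr Revenue, amount 230): Inventory=428 Receivables=673 Revenue=-1101
After txn 6 (Dr Inventory, Cr Revenue, amount 172): Inventory=600 Receivables=673 Revenue=-1273
After txn 7 (Dr Revenue, Cr Inventory, amount 66): Inventory=534 Receivables=673 Revenue=-1207
After txn 8 (Dr Receivables, Cr Revenue, amount 302): Inventory=534 Receivables=975 Revenue=-1509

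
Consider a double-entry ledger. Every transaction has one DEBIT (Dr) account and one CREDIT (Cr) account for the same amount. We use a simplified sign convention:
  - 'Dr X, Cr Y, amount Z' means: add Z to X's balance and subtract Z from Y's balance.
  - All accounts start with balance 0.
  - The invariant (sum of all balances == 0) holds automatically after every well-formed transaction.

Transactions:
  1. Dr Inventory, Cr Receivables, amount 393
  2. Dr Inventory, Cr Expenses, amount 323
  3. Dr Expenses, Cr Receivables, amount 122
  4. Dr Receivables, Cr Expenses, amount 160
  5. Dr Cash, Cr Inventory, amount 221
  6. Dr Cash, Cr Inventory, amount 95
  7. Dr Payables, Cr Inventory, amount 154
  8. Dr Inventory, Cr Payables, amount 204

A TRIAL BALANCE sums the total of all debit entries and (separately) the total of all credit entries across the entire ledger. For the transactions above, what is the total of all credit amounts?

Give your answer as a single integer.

Txn 1: credit+=393
Txn 2: credit+=323
Txn 3: credit+=122
Txn 4: credit+=160
Txn 5: credit+=221
Txn 6: credit+=95
Txn 7: credit+=154
Txn 8: credit+=204
Total credits = 1672

Answer: 1672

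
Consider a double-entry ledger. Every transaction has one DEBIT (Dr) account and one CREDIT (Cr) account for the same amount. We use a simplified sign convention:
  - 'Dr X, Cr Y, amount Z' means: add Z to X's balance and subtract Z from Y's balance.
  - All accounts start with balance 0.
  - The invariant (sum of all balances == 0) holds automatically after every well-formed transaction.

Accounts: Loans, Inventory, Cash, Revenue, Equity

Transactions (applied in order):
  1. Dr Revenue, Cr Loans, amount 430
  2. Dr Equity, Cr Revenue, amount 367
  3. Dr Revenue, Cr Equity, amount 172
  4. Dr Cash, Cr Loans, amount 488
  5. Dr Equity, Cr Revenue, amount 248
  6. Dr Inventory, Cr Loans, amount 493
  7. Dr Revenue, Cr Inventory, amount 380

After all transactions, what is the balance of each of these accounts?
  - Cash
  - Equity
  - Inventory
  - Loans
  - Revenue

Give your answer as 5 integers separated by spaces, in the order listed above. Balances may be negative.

After txn 1 (Dr Revenue, Cr Loans, amount 430): Loans=-430 Revenue=430
After txn 2 (Dr Equity, Cr Revenue, amount 367): Equity=367 Loans=-430 Revenue=63
After txn 3 (Dr Revenue, Cr Equity, amount 172): Equity=195 Loans=-430 Revenue=235
After txn 4 (Dr Cash, Cr Loans, amount 488): Cash=488 Equity=195 Loans=-918 Revenue=235
After txn 5 (Dr Equity, Cr Revenue, amount 248): Cash=488 Equity=443 Loans=-918 Revenue=-13
After txn 6 (Dr Inventory, Cr Loans, amount 493): Cash=488 Equity=443 Inventory=493 Loans=-1411 Revenue=-13
After txn 7 (Dr Revenue, Cr Inventory, amount 380): Cash=488 Equity=443 Inventory=113 Loans=-1411 Revenue=367

Answer: 488 443 113 -1411 367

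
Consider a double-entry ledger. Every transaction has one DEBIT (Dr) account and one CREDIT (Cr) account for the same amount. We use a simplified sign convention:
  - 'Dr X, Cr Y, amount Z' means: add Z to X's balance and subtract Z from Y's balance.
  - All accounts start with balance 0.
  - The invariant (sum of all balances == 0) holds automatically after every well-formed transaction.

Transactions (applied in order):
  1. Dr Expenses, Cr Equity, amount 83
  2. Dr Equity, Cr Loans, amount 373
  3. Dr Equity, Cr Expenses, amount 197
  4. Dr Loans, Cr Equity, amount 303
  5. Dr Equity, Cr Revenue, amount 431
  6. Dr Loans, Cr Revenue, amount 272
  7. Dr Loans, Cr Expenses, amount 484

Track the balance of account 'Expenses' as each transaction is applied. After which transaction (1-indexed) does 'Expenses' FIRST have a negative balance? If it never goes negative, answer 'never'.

Answer: 3

Derivation:
After txn 1: Expenses=83
After txn 2: Expenses=83
After txn 3: Expenses=-114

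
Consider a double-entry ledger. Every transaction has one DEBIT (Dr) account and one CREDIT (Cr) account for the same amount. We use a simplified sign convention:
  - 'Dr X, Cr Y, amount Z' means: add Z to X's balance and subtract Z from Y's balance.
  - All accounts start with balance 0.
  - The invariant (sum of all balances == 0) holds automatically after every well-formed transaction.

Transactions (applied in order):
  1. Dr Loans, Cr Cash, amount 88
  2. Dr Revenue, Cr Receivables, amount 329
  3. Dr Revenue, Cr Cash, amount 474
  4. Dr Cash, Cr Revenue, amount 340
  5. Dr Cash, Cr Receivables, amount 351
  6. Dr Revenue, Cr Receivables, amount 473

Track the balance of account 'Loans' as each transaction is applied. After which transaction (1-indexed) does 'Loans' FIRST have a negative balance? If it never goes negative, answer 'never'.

After txn 1: Loans=88
After txn 2: Loans=88
After txn 3: Loans=88
After txn 4: Loans=88
After txn 5: Loans=88
After txn 6: Loans=88

Answer: never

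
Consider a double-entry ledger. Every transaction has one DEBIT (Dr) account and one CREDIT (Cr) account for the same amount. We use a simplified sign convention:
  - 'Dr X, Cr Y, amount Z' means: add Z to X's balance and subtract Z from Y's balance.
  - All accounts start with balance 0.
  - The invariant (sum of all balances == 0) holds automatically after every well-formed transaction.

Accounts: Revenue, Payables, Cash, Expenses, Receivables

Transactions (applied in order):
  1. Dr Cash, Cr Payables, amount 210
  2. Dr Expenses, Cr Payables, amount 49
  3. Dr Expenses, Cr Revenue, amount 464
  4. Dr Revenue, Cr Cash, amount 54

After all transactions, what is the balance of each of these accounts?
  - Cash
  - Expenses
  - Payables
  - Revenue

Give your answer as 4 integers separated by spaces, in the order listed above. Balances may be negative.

After txn 1 (Dr Cash, Cr Payables, amount 210): Cash=210 Payables=-210
After txn 2 (Dr Expenses, Cr Payables, amount 49): Cash=210 Expenses=49 Payables=-259
After txn 3 (Dr Expenses, Cr Revenue, amount 464): Cash=210 Expenses=513 Payables=-259 Revenue=-464
After txn 4 (Dr Revenue, Cr Cash, amount 54): Cash=156 Expenses=513 Payables=-259 Revenue=-410

Answer: 156 513 -259 -410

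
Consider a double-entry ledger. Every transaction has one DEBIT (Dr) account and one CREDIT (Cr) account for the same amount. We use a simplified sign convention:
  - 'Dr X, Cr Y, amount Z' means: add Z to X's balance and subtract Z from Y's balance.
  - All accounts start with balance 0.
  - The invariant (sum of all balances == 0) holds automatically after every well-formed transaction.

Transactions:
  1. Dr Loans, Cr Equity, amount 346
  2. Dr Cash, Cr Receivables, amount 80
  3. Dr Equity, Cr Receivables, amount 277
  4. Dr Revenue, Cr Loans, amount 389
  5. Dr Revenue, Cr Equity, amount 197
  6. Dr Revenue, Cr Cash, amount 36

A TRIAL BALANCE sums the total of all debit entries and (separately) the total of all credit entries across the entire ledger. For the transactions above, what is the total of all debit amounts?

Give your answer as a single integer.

Txn 1: debit+=346
Txn 2: debit+=80
Txn 3: debit+=277
Txn 4: debit+=389
Txn 5: debit+=197
Txn 6: debit+=36
Total debits = 1325

Answer: 1325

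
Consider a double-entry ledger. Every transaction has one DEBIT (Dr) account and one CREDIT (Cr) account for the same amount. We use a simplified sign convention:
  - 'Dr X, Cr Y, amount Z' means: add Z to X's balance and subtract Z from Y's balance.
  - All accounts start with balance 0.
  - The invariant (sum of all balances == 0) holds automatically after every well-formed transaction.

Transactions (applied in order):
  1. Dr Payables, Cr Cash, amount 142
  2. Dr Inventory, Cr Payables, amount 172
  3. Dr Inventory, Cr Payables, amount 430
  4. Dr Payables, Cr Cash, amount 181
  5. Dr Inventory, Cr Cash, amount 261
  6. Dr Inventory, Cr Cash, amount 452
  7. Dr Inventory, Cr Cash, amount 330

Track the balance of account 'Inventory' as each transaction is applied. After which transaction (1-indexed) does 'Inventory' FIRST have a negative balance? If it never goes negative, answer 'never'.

After txn 1: Inventory=0
After txn 2: Inventory=172
After txn 3: Inventory=602
After txn 4: Inventory=602
After txn 5: Inventory=863
After txn 6: Inventory=1315
After txn 7: Inventory=1645

Answer: never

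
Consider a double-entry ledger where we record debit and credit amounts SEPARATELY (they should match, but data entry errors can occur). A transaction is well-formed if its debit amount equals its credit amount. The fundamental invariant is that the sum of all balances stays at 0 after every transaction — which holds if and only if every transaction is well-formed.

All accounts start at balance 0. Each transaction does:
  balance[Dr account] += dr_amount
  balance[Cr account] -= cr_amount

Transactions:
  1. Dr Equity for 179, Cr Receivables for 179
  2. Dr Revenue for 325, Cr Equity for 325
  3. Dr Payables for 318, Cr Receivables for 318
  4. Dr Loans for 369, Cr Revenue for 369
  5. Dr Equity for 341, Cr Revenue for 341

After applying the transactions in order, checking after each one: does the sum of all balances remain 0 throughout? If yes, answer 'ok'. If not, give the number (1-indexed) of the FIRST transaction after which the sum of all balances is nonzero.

Answer: ok

Derivation:
After txn 1: dr=179 cr=179 sum_balances=0
After txn 2: dr=325 cr=325 sum_balances=0
After txn 3: dr=318 cr=318 sum_balances=0
After txn 4: dr=369 cr=369 sum_balances=0
After txn 5: dr=341 cr=341 sum_balances=0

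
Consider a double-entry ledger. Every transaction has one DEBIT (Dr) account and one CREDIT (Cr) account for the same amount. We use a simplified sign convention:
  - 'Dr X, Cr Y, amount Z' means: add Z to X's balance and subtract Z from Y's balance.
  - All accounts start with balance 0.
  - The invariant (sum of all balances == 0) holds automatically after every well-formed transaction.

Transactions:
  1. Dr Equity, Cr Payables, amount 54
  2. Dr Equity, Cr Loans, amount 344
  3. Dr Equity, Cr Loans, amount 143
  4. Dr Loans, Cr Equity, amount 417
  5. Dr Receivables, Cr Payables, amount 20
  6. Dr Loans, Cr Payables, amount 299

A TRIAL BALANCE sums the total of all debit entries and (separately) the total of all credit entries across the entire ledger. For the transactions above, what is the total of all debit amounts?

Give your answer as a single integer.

Txn 1: debit+=54
Txn 2: debit+=344
Txn 3: debit+=143
Txn 4: debit+=417
Txn 5: debit+=20
Txn 6: debit+=299
Total debits = 1277

Answer: 1277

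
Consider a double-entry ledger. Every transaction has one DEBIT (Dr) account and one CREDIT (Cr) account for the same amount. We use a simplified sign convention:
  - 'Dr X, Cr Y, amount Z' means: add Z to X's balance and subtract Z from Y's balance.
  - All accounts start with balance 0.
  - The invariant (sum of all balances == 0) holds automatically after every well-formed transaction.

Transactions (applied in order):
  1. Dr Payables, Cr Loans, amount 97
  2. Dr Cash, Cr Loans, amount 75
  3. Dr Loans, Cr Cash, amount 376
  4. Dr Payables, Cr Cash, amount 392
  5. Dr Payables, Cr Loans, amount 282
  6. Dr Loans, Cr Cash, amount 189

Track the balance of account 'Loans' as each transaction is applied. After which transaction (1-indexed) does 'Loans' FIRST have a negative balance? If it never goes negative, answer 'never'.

After txn 1: Loans=-97

Answer: 1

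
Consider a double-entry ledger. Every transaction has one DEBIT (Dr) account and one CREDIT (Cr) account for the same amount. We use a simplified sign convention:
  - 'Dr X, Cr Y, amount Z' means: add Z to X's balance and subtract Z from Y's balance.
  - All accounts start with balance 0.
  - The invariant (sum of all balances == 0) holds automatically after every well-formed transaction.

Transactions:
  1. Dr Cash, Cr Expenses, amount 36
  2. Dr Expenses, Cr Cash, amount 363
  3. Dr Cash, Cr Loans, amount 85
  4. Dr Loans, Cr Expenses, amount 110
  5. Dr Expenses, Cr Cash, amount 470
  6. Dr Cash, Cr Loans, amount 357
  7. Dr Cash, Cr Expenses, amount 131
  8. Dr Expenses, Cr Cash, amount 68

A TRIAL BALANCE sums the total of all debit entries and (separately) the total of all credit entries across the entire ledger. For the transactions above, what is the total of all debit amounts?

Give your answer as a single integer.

Answer: 1620

Derivation:
Txn 1: debit+=36
Txn 2: debit+=363
Txn 3: debit+=85
Txn 4: debit+=110
Txn 5: debit+=470
Txn 6: debit+=357
Txn 7: debit+=131
Txn 8: debit+=68
Total debits = 1620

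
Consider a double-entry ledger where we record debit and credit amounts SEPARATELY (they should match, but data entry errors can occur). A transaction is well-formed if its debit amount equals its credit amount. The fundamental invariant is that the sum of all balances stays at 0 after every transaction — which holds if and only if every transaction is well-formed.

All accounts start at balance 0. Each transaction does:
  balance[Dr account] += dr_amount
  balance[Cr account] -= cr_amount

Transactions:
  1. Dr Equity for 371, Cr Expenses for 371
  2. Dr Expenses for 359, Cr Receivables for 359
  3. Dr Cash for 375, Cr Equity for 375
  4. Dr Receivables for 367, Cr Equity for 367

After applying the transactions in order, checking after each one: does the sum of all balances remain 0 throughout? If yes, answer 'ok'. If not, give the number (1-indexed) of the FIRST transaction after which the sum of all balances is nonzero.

Answer: ok

Derivation:
After txn 1: dr=371 cr=371 sum_balances=0
After txn 2: dr=359 cr=359 sum_balances=0
After txn 3: dr=375 cr=375 sum_balances=0
After txn 4: dr=367 cr=367 sum_balances=0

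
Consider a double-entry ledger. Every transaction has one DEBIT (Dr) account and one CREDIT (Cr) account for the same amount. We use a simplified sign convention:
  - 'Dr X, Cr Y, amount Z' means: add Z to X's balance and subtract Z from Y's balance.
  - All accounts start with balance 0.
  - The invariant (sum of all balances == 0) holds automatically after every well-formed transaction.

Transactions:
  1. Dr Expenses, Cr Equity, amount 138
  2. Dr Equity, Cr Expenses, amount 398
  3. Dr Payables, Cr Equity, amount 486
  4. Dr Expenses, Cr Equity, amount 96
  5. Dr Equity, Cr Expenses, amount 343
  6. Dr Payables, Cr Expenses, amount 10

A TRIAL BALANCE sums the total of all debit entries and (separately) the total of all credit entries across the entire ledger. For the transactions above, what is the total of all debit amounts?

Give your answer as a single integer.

Txn 1: debit+=138
Txn 2: debit+=398
Txn 3: debit+=486
Txn 4: debit+=96
Txn 5: debit+=343
Txn 6: debit+=10
Total debits = 1471

Answer: 1471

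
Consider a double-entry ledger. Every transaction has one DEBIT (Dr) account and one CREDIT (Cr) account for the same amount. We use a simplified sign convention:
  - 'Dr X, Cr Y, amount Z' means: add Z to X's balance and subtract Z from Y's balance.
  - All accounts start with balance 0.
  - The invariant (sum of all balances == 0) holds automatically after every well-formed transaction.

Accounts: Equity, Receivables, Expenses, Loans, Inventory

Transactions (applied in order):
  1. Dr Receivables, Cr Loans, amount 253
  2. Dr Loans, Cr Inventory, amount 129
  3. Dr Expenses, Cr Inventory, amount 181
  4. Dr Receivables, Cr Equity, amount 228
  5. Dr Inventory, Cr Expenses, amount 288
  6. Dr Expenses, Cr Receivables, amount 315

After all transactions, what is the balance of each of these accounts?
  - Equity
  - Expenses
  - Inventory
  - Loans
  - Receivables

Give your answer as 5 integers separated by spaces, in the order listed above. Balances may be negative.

Answer: -228 208 -22 -124 166

Derivation:
After txn 1 (Dr Receivables, Cr Loans, amount 253): Loans=-253 Receivables=253
After txn 2 (Dr Loans, Cr Inventory, amount 129): Inventory=-129 Loans=-124 Receivables=253
After txn 3 (Dr Expenses, Cr Inventory, amount 181): Expenses=181 Inventory=-310 Loans=-124 Receivables=253
After txn 4 (Dr Receivables, Cr Equity, amount 228): Equity=-228 Expenses=181 Inventory=-310 Loans=-124 Receivables=481
After txn 5 (Dr Inventory, Cr Expenses, amount 288): Equity=-228 Expenses=-107 Inventory=-22 Loans=-124 Receivables=481
After txn 6 (Dr Expenses, Cr Receivables, amount 315): Equity=-228 Expenses=208 Inventory=-22 Loans=-124 Receivables=166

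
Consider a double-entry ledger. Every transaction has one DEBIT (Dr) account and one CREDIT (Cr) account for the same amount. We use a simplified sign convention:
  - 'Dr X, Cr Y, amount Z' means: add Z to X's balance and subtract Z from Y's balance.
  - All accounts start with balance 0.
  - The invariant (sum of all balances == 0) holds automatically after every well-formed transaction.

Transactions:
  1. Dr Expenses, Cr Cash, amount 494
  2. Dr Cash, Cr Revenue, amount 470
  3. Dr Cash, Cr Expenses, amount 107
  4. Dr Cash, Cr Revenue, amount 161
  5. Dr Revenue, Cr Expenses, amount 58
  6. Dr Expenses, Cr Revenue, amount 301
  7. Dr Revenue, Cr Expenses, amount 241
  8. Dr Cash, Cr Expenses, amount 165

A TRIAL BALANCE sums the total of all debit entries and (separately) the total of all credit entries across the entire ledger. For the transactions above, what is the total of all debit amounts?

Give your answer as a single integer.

Txn 1: debit+=494
Txn 2: debit+=470
Txn 3: debit+=107
Txn 4: debit+=161
Txn 5: debit+=58
Txn 6: debit+=301
Txn 7: debit+=241
Txn 8: debit+=165
Total debits = 1997

Answer: 1997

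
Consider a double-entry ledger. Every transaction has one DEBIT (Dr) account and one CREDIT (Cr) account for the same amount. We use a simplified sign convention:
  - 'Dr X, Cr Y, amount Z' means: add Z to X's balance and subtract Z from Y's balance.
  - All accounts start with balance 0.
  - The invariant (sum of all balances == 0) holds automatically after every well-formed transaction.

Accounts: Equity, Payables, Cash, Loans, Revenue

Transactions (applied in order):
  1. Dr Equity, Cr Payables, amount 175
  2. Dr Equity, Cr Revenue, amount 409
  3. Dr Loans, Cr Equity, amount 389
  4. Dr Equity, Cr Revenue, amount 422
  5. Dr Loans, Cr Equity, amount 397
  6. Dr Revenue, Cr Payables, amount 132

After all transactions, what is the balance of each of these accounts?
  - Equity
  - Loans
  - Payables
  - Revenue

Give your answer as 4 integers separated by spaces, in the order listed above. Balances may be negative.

Answer: 220 786 -307 -699

Derivation:
After txn 1 (Dr Equity, Cr Payables, amount 175): Equity=175 Payables=-175
After txn 2 (Dr Equity, Cr Revenue, amount 409): Equity=584 Payables=-175 Revenue=-409
After txn 3 (Dr Loans, Cr Equity, amount 389): Equity=195 Loans=389 Payables=-175 Revenue=-409
After txn 4 (Dr Equity, Cr Revenue, amount 422): Equity=617 Loans=389 Payables=-175 Revenue=-831
After txn 5 (Dr Loans, Cr Equity, amount 397): Equity=220 Loans=786 Payables=-175 Revenue=-831
After txn 6 (Dr Revenue, Cr Payables, amount 132): Equity=220 Loans=786 Payables=-307 Revenue=-699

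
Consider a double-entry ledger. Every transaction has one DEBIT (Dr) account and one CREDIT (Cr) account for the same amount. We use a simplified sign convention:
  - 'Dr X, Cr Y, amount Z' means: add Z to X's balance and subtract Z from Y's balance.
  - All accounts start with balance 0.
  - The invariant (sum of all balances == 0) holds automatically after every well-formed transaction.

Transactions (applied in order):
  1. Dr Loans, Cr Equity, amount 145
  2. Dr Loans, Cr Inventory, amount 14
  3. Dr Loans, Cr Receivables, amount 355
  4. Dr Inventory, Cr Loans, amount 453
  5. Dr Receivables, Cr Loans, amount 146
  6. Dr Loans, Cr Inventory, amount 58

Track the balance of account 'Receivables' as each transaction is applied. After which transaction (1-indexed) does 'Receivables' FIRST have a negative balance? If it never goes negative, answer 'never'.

Answer: 3

Derivation:
After txn 1: Receivables=0
After txn 2: Receivables=0
After txn 3: Receivables=-355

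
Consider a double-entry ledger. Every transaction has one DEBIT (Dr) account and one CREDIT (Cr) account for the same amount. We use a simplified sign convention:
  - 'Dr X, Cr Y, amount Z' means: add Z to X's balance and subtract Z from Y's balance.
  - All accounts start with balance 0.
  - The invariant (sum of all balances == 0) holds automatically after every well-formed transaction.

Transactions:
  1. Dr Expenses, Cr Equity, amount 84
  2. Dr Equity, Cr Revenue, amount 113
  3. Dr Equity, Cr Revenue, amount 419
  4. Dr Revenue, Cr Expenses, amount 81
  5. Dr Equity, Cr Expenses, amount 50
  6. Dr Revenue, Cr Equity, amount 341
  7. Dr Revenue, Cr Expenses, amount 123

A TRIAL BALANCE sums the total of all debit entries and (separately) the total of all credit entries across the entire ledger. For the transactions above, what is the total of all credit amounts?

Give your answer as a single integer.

Answer: 1211

Derivation:
Txn 1: credit+=84
Txn 2: credit+=113
Txn 3: credit+=419
Txn 4: credit+=81
Txn 5: credit+=50
Txn 6: credit+=341
Txn 7: credit+=123
Total credits = 1211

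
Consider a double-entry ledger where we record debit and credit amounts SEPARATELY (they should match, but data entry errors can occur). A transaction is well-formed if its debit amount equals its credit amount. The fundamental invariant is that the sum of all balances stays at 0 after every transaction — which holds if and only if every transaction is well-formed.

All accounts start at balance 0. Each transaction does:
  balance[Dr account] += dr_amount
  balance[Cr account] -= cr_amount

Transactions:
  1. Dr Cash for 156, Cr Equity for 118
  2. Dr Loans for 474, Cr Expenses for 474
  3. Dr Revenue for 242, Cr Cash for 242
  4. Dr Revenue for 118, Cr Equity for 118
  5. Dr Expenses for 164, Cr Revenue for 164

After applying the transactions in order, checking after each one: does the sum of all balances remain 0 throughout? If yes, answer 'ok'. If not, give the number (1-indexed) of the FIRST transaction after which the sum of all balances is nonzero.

After txn 1: dr=156 cr=118 sum_balances=38
After txn 2: dr=474 cr=474 sum_balances=38
After txn 3: dr=242 cr=242 sum_balances=38
After txn 4: dr=118 cr=118 sum_balances=38
After txn 5: dr=164 cr=164 sum_balances=38

Answer: 1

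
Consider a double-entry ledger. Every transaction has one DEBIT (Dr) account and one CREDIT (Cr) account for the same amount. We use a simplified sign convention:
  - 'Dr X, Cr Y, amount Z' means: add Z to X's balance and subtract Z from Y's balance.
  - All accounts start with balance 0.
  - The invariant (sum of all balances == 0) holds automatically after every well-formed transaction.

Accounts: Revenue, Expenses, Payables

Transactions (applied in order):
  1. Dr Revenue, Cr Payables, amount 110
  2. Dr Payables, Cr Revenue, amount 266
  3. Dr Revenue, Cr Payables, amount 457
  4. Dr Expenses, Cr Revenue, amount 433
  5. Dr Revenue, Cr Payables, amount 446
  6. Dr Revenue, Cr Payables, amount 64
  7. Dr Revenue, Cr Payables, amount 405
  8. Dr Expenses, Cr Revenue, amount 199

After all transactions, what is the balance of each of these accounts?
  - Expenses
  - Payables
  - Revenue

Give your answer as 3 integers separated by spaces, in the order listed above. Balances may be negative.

After txn 1 (Dr Revenue, Cr Payables, amount 110): Payables=-110 Revenue=110
After txn 2 (Dr Payables, Cr Revenue, amount 266): Payables=156 Revenue=-156
After txn 3 (Dr Revenue, Cr Payables, amount 457): Payables=-301 Revenue=301
After txn 4 (Dr Expenses, Cr Revenue, amount 433): Expenses=433 Payables=-301 Revenue=-132
After txn 5 (Dr Revenue, Cr Payables, amount 446): Expenses=433 Payables=-747 Revenue=314
After txn 6 (Dr Revenue, Cr Payables, amount 64): Expenses=433 Payables=-811 Revenue=378
After txn 7 (Dr Revenue, Cr Payables, amount 405): Expenses=433 Payables=-1216 Revenue=783
After txn 8 (Dr Expenses, Cr Revenue, amount 199): Expenses=632 Payables=-1216 Revenue=584

Answer: 632 -1216 584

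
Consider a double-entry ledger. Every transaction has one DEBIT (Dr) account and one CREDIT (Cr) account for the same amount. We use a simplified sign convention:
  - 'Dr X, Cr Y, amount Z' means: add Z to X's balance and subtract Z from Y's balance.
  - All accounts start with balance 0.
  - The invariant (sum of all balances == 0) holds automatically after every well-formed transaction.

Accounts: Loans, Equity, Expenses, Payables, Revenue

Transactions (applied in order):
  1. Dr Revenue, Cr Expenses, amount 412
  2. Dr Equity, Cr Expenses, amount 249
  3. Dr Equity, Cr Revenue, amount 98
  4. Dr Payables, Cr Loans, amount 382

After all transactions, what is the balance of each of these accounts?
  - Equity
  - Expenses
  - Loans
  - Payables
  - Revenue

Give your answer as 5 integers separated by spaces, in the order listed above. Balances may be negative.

After txn 1 (Dr Revenue, Cr Expenses, amount 412): Expenses=-412 Revenue=412
After txn 2 (Dr Equity, Cr Expenses, amount 249): Equity=249 Expenses=-661 Revenue=412
After txn 3 (Dr Equity, Cr Revenue, amount 98): Equity=347 Expenses=-661 Revenue=314
After txn 4 (Dr Payables, Cr Loans, amount 382): Equity=347 Expenses=-661 Loans=-382 Payables=382 Revenue=314

Answer: 347 -661 -382 382 314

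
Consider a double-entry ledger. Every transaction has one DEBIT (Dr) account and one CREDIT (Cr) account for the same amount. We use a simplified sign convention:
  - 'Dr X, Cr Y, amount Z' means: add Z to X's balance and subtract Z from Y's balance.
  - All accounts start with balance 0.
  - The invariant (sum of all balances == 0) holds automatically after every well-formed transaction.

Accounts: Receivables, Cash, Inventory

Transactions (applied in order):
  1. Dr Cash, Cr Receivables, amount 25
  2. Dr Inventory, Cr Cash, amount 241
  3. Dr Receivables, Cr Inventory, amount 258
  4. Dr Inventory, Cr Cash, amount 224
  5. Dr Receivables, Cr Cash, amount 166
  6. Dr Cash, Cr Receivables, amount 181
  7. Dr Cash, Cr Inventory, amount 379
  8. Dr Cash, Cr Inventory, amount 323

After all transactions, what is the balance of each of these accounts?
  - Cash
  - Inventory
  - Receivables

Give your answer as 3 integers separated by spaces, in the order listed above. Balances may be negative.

Answer: 277 -495 218

Derivation:
After txn 1 (Dr Cash, Cr Receivables, amount 25): Cash=25 Receivables=-25
After txn 2 (Dr Inventory, Cr Cash, amount 241): Cash=-216 Inventory=241 Receivables=-25
After txn 3 (Dr Receivables, Cr Inventory, amount 258): Cash=-216 Inventory=-17 Receivables=233
After txn 4 (Dr Inventory, Cr Cash, amount 224): Cash=-440 Inventory=207 Receivables=233
After txn 5 (Dr Receivables, Cr Cash, amount 166): Cash=-606 Inventory=207 Receivables=399
After txn 6 (Dr Cash, Cr Receivables, amount 181): Cash=-425 Inventory=207 Receivables=218
After txn 7 (Dr Cash, Cr Inventory, amount 379): Cash=-46 Inventory=-172 Receivables=218
After txn 8 (Dr Cash, Cr Inventory, amount 323): Cash=277 Inventory=-495 Receivables=218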